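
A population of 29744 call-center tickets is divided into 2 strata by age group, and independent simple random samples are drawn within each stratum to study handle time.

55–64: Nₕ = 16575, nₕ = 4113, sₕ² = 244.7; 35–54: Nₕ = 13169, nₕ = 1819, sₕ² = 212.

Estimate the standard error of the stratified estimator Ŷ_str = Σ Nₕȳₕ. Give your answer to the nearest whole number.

Var(Ŷ_str) = Σₕ Nₕ²(1 − fₕ)sₕ²/nₕ.
55–64: 16575²·(1 − 4113/16575)·244.7/4113 = 1.2289 × 10^7.
35–54: 13169²·(1 − 1819/13169)·212/1819 = 1.7420147 × 10^7.
Sum = 2.9709147 × 10^7.
SE = √(2.9709147 × 10^7) = 5451.

5451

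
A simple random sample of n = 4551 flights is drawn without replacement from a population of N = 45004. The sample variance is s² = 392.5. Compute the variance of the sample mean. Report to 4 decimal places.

0.0775

Under SRS without replacement, Var(ȳ) = (1 − f)·s²/n with f = n/N = 4551/45004 = 0.10112434.
Var(ȳ) = (1 − 0.10112434)·392.5/4551 = 0.89887566·0.086244781 = 0.077523334.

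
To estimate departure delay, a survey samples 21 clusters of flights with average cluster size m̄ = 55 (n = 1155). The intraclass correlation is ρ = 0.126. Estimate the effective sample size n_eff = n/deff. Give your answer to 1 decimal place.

148.0

deff = 1 + (55 − 1)·0.126 = 1 + 6.804 = 7.804.
n_eff = 1155 / 7.804 = 148.0.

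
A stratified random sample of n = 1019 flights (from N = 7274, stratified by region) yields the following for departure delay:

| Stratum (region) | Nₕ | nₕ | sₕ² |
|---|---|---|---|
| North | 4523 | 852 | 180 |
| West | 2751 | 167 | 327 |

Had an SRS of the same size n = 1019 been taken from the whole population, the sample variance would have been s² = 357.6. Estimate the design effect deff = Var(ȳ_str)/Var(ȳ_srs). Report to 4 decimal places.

1.0914

Var(ȳ_str) = Σ Wₕ²(1−fₕ)sₕ²/nₕ with Wₕ = Nₕ/7274:
  North: (4523/7274)²·(1−852/4523)·180/852 = 0.066297521
  West: (2751/7274)²·(1−167/2751)·327/167 = 0.26306786
  → Var(ȳ_str) = 0.32936538.
Var(ȳ_srs) = (1 − 1019/7274)·357.6/1019 = 0.30177089.
deff = 0.32936538 / 0.30177089 = 1.0914.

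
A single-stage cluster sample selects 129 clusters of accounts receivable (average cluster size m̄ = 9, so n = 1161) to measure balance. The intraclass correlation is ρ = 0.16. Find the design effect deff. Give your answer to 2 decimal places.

deff = 1 + (9 − 1)·0.16 = 1 + 1.28 = 2.28.

2.28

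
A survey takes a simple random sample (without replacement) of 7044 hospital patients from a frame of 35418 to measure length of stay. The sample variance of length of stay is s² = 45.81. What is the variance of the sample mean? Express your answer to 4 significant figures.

0.005210

Under SRS without replacement, Var(ȳ) = (1 − f)·s²/n with f = n/N = 7044/35418 = 0.19888192.
Var(ȳ) = (1 − 0.19888192)·45.81/7044 = 0.80111808·0.0065034072 = 0.005209997.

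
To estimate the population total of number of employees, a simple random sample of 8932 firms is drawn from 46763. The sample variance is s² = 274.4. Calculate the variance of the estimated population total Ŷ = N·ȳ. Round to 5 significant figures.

5.4348 × 10^7

Var(Ŷ) = N²·Var(ȳ) = N²·(1 − n/N)·s²/n.
f = 8932/46763 = 0.19100571; Var(ȳ) = 0.80899429·274.4/8932 = 0.024853116.
Var(Ŷ) = 46763² · 0.024853116 = 5.4348252 × 10^7.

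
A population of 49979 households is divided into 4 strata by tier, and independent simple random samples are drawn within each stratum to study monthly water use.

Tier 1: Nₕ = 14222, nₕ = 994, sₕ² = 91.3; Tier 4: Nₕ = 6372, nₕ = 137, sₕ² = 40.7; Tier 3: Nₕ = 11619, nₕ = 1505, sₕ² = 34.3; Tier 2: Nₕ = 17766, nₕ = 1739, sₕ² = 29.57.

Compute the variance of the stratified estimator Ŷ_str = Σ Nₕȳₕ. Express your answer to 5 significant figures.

3.6603 × 10^7

Var(Ŷ_str) = Σₕ Nₕ²(1 − fₕ)sₕ²/nₕ.
Tier 1: 14222²·(1 − 994/14222)·91.3/994 = 1.7279822 × 10^7.
Tier 4: 6372²·(1 − 137/6372)·40.7/137 = 1.1802828 × 10^7.
Tier 3: 11619²·(1 − 1505/11619)·34.3/1505 = 2.6782389 × 10^6.
Tier 2: 17766²·(1 − 1739/17766)·29.57/1739 = 4.8416527 × 10^6.
Sum = 3.6602542 × 10^7.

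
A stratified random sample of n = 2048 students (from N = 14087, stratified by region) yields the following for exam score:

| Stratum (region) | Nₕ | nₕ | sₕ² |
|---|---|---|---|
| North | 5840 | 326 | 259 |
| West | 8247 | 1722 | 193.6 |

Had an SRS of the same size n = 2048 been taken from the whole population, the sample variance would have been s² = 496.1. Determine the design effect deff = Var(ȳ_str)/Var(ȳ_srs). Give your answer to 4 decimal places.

0.7700

Var(ȳ_str) = Σ Wₕ²(1−fₕ)sₕ²/nₕ with Wₕ = Nₕ/14087:
  North: (5840/14087)²·(1−326/5840)·259/326 = 0.12892132
  West: (8247/14087)²·(1−1722/8247)·193.6/1722 = 0.030486789
  → Var(ȳ_str) = 0.15940811.
Var(ȳ_srs) = (1 − 2048/14087)·496.1/2048 = 0.20701946.
deff = 0.15940811 / 0.20701946 = 0.7700.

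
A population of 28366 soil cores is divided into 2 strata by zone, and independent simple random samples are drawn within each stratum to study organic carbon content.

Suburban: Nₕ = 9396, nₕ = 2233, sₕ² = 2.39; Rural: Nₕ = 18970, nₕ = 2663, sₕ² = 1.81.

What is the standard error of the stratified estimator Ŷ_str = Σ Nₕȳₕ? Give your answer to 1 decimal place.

Var(Ŷ_str) = Σₕ Nₕ²(1 − fₕ)sₕ²/nₕ.
Suburban: 9396²·(1 − 2233/9396)·2.39/2233 = 72035.593.
Rural: 18970²·(1 − 2663/18970)·1.81/2663 = 210256.2.
Sum = 282291.79.
SE = √(282291.79) = 531.3.

531.3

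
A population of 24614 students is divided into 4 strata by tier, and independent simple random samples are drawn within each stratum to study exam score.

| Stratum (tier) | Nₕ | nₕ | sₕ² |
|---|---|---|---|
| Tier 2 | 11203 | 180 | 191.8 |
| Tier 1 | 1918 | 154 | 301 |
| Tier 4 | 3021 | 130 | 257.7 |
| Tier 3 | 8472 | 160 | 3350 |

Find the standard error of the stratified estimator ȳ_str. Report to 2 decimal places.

1.64

Var(ȳ_str) = Σₕ Wₕ²(1 − fₕ)sₕ²/nₕ with Wₕ = Nₕ/N, N = 24614.
Tier 2: Wₕ = 0.45514748; term = 0.45514748²·(1 − 0.01606712)·191.8/180 = 0.21719301.
Tier 1: Wₕ = 0.07792313; term = 0.07792313²·(1 − 0.08029197)·301/154 = 0.010915121.
Tier 4: Wₕ = 0.12273503; term = 0.12273503²·(1 − 0.04303211)·257.7/130 = 0.028576267.
Tier 3: Wₕ = 0.34419436; term = 0.34419436²·(1 − 0.01888574)·3350/160 = 2.4336152.
Sum = 2.6902996.
SE = √(2.6902996) = 1.64.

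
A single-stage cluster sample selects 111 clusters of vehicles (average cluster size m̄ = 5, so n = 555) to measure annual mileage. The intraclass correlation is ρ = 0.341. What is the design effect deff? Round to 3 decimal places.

2.364

deff = 1 + (5 − 1)·0.341 = 1 + 1.364 = 2.364.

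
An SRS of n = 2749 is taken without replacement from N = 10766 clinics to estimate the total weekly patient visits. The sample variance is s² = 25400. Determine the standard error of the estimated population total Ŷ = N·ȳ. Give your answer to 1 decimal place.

28239.9

Var(Ŷ) = N²·Var(ȳ) = N²·(1 − n/N)·s²/n.
f = 2749/10766 = 0.25534089; Var(ȳ) = 0.74465911·25400/2749 = 6.8804443.
Var(Ŷ) = 10766² · 6.8804443 = 7.9748998 × 10^8.
SE(Ŷ) = √(7.9748998 × 10^8) = 28239.9.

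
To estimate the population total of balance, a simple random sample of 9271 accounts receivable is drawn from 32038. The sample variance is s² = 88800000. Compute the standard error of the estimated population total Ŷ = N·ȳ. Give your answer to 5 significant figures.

Var(Ŷ) = N²·Var(ȳ) = N²·(1 − n/N)·s²/n.
f = 9271/32038 = 0.28937512; Var(ȳ) = 0.71062488·88800000/9271 = 6806.5462.
Var(Ŷ) = 32038² · 6806.5462 = 6.9864667 × 10^12.
SE(Ŷ) = √(6.9864667 × 10^12) = 2.6432 × 10^6.

2.6432 × 10^6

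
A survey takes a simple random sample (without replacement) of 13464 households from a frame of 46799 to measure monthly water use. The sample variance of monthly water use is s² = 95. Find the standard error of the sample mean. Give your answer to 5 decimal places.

Under SRS without replacement, Var(ȳ) = (1 − f)·s²/n with f = n/N = 13464/46799 = 0.28769846.
Var(ȳ) = (1 − 0.28769846)·95/13464 = 0.71230154·0.0070558526 = 0.0050258947.
SE(ȳ) = √(0.0050258947) = 0.07089.

0.07089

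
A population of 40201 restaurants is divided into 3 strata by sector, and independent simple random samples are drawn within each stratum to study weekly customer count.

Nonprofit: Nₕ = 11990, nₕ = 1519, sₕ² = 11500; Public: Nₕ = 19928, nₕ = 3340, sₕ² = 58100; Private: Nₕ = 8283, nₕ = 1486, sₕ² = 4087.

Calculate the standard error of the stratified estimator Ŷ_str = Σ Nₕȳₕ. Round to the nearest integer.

82798

Var(Ŷ_str) = Σₕ Nₕ²(1 − fₕ)sₕ²/nₕ.
Nonprofit: 11990²·(1 − 1519/11990)·11500/1519 = 9.5048969 × 10^8.
Public: 19928²·(1 − 3340/19928)·58100/3340 = 5.750259 × 10^9.
Private: 8283²·(1 − 1486/8283)·4087/1486 = 1.5484271 × 10^8.
Sum = 6.8555914 × 10^9.
SE = √(6.8555914 × 10^9) = 82798.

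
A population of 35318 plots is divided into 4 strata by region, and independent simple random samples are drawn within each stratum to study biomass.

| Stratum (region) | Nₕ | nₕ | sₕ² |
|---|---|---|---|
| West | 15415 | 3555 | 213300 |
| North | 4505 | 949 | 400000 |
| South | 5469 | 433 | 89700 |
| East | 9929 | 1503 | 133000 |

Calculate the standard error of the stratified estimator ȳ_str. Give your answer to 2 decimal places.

4.97

Var(ȳ_str) = Σₕ Wₕ²(1 − fₕ)sₕ²/nₕ with Wₕ = Nₕ/N, N = 35318.
West: Wₕ = 0.43646299; term = 0.43646299²·(1 − 0.23061953)·213300/3555 = 8.7940163.
North: Wₕ = 0.12755535; term = 0.12755535²·(1 − 0.21065483)·400000/949 = 5.4132505.
South: Wₕ = 0.15485022; term = 0.15485022²·(1 − 0.07917352)·89700/433 = 4.5741035.
East: Wₕ = 0.28113143; term = 0.28113143²·(1 − 0.15137476)·133000/1503 = 5.9350915.
Sum = 24.716462.
SE = √(24.716462) = 4.97.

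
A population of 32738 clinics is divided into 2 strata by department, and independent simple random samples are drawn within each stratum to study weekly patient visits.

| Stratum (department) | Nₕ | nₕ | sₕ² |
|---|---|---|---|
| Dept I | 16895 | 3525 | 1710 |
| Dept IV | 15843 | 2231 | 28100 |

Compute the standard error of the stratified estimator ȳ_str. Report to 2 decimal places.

Var(ȳ_str) = Σₕ Wₕ²(1 − fₕ)sₕ²/nₕ with Wₕ = Nₕ/N, N = 32738.
Dept I: Wₕ = 0.51606696; term = 0.51606696²·(1 − 0.20864161)·1710/3525 = 0.10224034.
Dept IV: Wₕ = 0.48393304; term = 0.48393304²·(1 − 0.14081929)·28100/2231 = 2.5343222.
Sum = 2.6365625.
SE = √(2.6365625) = 1.62.

1.62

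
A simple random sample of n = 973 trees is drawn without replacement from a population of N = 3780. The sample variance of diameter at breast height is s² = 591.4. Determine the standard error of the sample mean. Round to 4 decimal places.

Under SRS without replacement, Var(ȳ) = (1 − f)·s²/n with f = n/N = 973/3780 = 0.25740741.
Var(ȳ) = (1 − 0.25740741)·591.4/973 = 0.74259259·0.60781089 = 0.45135587.
SE(ȳ) = √(0.45135587) = 0.6718.

0.6718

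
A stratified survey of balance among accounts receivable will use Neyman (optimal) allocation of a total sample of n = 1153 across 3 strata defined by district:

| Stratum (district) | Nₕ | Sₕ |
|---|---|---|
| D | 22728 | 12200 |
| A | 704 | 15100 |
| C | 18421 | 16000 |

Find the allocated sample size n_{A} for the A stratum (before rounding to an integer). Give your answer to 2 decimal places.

21.04

Neyman allocation: nₕ = n·NₕSₕ / Σⱼ NⱼSⱼ.
Σ NⱼSⱼ = 22728·12200 + 704·15100 + 18421·16000 = 5.82648 × 10^8.
n_{A} = 1153·704·15100 / (5.82648 × 10^8) = 21.04.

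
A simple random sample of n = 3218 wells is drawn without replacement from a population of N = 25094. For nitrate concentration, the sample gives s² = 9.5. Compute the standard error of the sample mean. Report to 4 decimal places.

0.0507

Under SRS without replacement, Var(ȳ) = (1 − f)·s²/n with f = n/N = 3218/25094 = 0.12823783.
Var(ȳ) = (1 − 0.12823783)·9.5/3218 = 0.87176217·0.0029521442 = 0.0025735676.
SE(ȳ) = √(0.0025735676) = 0.0507.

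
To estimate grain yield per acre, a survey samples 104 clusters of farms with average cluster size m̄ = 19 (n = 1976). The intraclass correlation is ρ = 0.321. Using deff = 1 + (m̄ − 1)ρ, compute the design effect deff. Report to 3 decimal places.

deff = 1 + (19 − 1)·0.321 = 1 + 5.778 = 6.778.

6.778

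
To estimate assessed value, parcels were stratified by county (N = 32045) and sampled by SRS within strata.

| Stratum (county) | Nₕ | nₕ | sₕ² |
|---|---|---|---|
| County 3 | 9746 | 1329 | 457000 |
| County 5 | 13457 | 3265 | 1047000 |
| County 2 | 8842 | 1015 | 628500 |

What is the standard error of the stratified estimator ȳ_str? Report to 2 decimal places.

10.58

Var(ȳ_str) = Σₕ Wₕ²(1 − fₕ)sₕ²/nₕ with Wₕ = Nₕ/N, N = 32045.
County 3: Wₕ = 0.30413481; term = 0.30413481²·(1 − 0.13636364)·457000/1329 = 27.469731.
County 5: Wₕ = 0.41994071; term = 0.41994071²·(1 − 0.24262466)·1047000/3265 = 42.83025.
County 2: Wₕ = 0.27592448; term = 0.27592448²·(1 − 0.11479303)·628500/1015 = 41.731552.
Sum = 112.03153.
SE = √(112.03153) = 10.58.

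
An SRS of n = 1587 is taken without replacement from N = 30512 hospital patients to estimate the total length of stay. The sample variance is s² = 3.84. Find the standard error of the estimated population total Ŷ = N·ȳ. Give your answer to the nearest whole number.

Var(Ŷ) = N²·Var(ȳ) = N²·(1 − n/N)·s²/n.
f = 1587/30512 = 0.05201232; Var(ȳ) = 0.94798768·3.84/1587 = 0.0022938076.
Var(Ŷ) = 30512² · 0.0022938076 = 2.1354939 × 10^6.
SE(Ŷ) = √(2.1354939 × 10^6) = 1461.

1461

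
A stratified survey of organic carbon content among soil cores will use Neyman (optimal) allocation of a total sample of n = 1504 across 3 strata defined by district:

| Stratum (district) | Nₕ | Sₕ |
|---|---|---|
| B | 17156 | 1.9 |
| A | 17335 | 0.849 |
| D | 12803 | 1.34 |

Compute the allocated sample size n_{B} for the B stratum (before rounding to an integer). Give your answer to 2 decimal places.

Neyman allocation: nₕ = n·NₕSₕ / Σⱼ NⱼSⱼ.
Σ NⱼSⱼ = 17156·1.9 + 17335·0.849 + 12803·1.34 = 64469.835.
n_{B} = 1504·17156·1.9 / 64469.835 = 760.43.

760.43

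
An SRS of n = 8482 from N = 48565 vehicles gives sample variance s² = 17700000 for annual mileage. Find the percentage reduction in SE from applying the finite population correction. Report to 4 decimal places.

9.1514

f = n/N = 8482/48565 = 0.17465253.
SE_no-fpc = √(s²/n) = 45.681199; SE_fpc = √((1−f)s²/n) = 41.500747.
Ratio = √(1−f) = 0.90848636. Reduction = 100·(1 − 0.90848636) = 9.1514%.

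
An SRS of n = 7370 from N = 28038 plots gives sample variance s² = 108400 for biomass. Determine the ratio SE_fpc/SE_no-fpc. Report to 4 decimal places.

0.8586

f = n/N = 7370/28038 = 0.26285755.
SE_no-fpc = √(s²/n) = 3.8351371; SE_fpc = √((1−f)s²/n) = 3.2927337.
Ratio = √(1−f) = 0.85857000.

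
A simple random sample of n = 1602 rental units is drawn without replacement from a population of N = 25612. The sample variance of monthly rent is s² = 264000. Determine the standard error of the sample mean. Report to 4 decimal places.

12.4293

Under SRS without replacement, Var(ȳ) = (1 − f)·s²/n with f = n/N = 1602/25612 = 0.06254881.
Var(ȳ) = (1 − 0.06254881)·264000/1602 = 0.93745119·164.79401 = 154.48634.
SE(ȳ) = √(154.48634) = 12.4293.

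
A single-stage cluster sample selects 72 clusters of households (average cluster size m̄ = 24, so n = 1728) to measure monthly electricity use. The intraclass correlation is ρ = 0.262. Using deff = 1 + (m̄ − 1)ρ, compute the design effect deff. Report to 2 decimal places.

deff = 1 + (24 − 1)·0.262 = 1 + 6.026 = 7.026.

7.03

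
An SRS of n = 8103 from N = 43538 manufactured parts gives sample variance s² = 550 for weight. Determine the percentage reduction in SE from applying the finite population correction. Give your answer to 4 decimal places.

9.7843

f = n/N = 8103/43538 = 0.18611328.
SE_no-fpc = √(s²/n) = 0.26053041; SE_fpc = √((1−f)s²/n) = 0.23503926.
Ratio = √(1−f) = 0.90215670. Reduction = 100·(1 − 0.90215670) = 9.7843%.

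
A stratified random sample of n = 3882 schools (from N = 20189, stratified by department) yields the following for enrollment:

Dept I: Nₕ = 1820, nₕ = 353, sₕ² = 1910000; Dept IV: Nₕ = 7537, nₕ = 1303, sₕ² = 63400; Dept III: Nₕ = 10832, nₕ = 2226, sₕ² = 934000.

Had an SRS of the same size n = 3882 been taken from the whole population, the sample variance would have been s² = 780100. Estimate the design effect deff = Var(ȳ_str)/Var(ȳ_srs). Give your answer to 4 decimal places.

Var(ȳ_str) = Σ Wₕ²(1−fₕ)sₕ²/nₕ with Wₕ = Nₕ/20189:
  Dept I: (1820/20189)²·(1−353/1820)·1910000/353 = 35.443006
  Dept IV: (7537/20189)²·(1−1303/7537)·63400/1303 = 5.6089367
  Dept III: (10832/20189)²·(1−2226/10832)·934000/2226 = 95.962619
  → Var(ȳ_str) = 137.01456.
Var(ȳ_srs) = (1 − 3882/20189)·780100/3882 = 162.31326.
deff = 137.01456 / 162.31326 = 0.8441.

0.8441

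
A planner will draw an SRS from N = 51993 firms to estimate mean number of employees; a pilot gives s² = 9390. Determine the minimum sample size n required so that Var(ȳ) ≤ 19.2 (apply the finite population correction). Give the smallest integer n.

Without fpc, n₀ = s²/D = 9390/19.2 = 489.0625.
With fpc, (1 − n/N)·s²/n ≤ D requires n ≥ n₀/(1 + n₀/N) = 489.0625/(1 + 489.0625/51993) = 484.5051.
Rounding up, n = 485.

485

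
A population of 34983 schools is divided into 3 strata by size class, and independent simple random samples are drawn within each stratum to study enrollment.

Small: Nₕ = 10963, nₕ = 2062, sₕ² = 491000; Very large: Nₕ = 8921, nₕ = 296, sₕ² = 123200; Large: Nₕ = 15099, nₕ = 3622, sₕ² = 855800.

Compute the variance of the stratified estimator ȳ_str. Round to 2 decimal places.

78.61

Var(ȳ_str) = Σₕ Wₕ²(1 − fₕ)sₕ²/nₕ with Wₕ = Nₕ/N, N = 34983.
Small: Wₕ = 0.31338078; term = 0.31338078²·(1 − 0.18808720)·491000/2062 = 18.986589.
Very large: Wₕ = 0.25500958; term = 0.25500958²·(1 − 0.03318014)·123200/296 = 26.168422.
Large: Wₕ = 0.43160964; term = 0.43160964²·(1 − 0.23988344)·855800/3622 = 33.456947.
Sum = 78.611958.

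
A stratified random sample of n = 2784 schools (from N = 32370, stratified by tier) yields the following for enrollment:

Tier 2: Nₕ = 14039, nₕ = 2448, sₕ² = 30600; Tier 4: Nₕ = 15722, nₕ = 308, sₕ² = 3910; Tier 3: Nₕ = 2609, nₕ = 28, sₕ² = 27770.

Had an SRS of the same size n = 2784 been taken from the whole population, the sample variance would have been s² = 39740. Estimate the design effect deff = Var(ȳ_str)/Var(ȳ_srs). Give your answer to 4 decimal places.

0.8624

Var(ȳ_str) = Σ Wₕ²(1−fₕ)sₕ²/nₕ with Wₕ = Nₕ/32370:
  Tier 2: (14039/32370)²·(1−2448/14039)·30600/2448 = 1.941251
  Tier 4: (15722/32370)²·(1−308/15722)·3910/308 = 2.9360523
  Tier 3: (2609/32370)²·(1−28/2609)·27770/28 = 6.3737428
  → Var(ȳ_str) = 11.251046.
Var(ȳ_srs) = (1 − 2784/32370)·39740/2784 = 13.046745.
deff = 11.251046 / 13.046745 = 0.8624.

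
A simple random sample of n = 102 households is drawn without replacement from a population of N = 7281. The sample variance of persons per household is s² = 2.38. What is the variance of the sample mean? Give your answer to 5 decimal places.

0.02301

Under SRS without replacement, Var(ȳ) = (1 − f)·s²/n with f = n/N = 102/7281 = 0.01400906.
Var(ȳ) = (1 − 0.01400906)·2.38/102 = 0.98599094·0.023333333 = 0.023006455.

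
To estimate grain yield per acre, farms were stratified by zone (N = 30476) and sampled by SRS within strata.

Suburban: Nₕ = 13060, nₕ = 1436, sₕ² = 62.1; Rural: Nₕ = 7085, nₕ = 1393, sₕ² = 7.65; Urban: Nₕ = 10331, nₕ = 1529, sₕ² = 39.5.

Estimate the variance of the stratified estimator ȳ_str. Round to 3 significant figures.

0.00984

Var(ȳ_str) = Σₕ Wₕ²(1 − fₕ)sₕ²/nₕ with Wₕ = Nₕ/N, N = 30476.
Suburban: Wₕ = 0.42853393; term = 0.42853393²·(1 − 0.10995406)·62.1/1436 = 0.0070683819.
Rural: Wₕ = 0.23247802; term = 0.23247802²·(1 − 0.19661256)·7.65/1393 = 2.3845099 × 10^-4.
Urban: Wₕ = 0.33898806; term = 0.33898806²·(1 − 0.14800116)·39.5/1529 = 0.0025292829.
Sum = 0.0098361158.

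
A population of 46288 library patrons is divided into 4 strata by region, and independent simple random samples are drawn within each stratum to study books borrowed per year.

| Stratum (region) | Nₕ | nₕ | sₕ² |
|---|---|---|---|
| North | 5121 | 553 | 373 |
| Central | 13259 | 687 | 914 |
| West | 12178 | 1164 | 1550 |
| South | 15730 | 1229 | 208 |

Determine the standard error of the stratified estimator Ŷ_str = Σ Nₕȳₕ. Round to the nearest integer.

21325

Var(Ŷ_str) = Σₕ Nₕ²(1 − fₕ)sₕ²/nₕ.
North: 5121²·(1 − 553/5121)·373/553 = 1.5778458 × 10^7.
Central: 13259²·(1 − 687/13259)·914/687 = 2.2177092 × 10^8.
West: 12178²·(1 − 1164/12178)·1550/1164 = 1.7860753 × 10^8.
South: 15730²·(1 − 1229/15730)·208/1229 = 3.8604517 × 10^7.
Sum = 4.5476143 × 10^8.
SE = √(4.5476143 × 10^8) = 21325.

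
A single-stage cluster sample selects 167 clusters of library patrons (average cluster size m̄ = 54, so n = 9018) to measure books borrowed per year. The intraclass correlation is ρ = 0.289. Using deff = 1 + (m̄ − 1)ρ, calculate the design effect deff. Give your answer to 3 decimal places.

16.317

deff = 1 + (54 − 1)·0.289 = 1 + 15.317 = 16.317.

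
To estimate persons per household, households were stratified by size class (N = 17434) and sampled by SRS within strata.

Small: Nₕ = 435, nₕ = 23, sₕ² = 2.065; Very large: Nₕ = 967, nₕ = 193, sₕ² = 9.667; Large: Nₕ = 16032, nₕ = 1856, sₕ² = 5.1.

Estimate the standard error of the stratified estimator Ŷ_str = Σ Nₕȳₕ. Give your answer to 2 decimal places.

823.46

Var(Ŷ_str) = Σₕ Nₕ²(1 − fₕ)sₕ²/nₕ.
Small: 435²·(1 − 23/435)·2.065/23 = 16090.839.
Very large: 967²·(1 − 193/967)·9.667/193 = 37488.826.
Large: 16032²·(1 − 1856/16032)·5.1/1856 = 624501.68.
Sum = 678081.35.
SE = √(678081.35) = 823.46.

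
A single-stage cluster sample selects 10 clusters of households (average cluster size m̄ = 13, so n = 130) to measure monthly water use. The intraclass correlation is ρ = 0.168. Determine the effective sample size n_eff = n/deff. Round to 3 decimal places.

43.103

deff = 1 + (13 − 1)·0.168 = 1 + 2.016 = 3.016.
n_eff = 130 / 3.016 = 43.103.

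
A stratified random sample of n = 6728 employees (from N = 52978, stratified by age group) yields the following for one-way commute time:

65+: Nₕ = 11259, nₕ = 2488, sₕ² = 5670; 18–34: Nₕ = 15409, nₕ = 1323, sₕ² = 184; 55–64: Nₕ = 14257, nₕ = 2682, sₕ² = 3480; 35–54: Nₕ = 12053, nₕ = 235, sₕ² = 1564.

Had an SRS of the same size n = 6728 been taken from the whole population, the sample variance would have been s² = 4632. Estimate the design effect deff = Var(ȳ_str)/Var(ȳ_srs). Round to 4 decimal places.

0.8402

Var(ȳ_str) = Σ Wₕ²(1−fₕ)sₕ²/nₕ with Wₕ = Nₕ/52978:
  65+: (11259/52978)²·(1−2488/11259)·5670/2488 = 0.080184513
  18–34: (15409/52978)²·(1−1323/15409)·184/1323 = 0.01075546
  55–64: (14257/52978)²·(1−2682/14257)·3480/2682 = 0.076291912
  35–54: (12053/52978)²·(1−235/12053)·1564/235 = 0.33776676
  → Var(ȳ_str) = 0.50499865.
Var(ȳ_srs) = (1 − 6728/52978)·4632/6728 = 0.60103359.
deff = 0.50499865 / 0.60103359 = 0.8402.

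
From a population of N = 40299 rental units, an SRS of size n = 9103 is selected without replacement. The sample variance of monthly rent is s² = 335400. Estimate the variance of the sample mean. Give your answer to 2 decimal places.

Under SRS without replacement, Var(ȳ) = (1 − f)·s²/n with f = n/N = 9103/40299 = 0.22588650.
Var(ȳ) = (1 − 0.22588650)·335400/9103 = 0.77411350·36.844996 = 28.522209.

28.52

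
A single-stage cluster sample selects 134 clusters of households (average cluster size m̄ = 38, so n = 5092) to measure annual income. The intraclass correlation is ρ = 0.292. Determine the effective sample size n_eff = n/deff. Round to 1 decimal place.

deff = 1 + (38 − 1)·0.292 = 1 + 10.804 = 11.804.
n_eff = 5092 / 11.804 = 431.4.

431.4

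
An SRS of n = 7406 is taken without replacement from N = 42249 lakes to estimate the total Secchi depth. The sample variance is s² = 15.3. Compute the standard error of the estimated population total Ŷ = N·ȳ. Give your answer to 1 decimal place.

1743.9

Var(Ŷ) = N²·Var(ȳ) = N²·(1 − n/N)·s²/n.
f = 7406/42249 = 0.17529409; Var(ȳ) = 0.82470591·15.3/7406 = 0.0017037538.
Var(Ŷ) = 42249² · 0.0017037538 = 3.0411631 × 10^6.
SE(Ŷ) = √(3.0411631 × 10^6) = 1743.9.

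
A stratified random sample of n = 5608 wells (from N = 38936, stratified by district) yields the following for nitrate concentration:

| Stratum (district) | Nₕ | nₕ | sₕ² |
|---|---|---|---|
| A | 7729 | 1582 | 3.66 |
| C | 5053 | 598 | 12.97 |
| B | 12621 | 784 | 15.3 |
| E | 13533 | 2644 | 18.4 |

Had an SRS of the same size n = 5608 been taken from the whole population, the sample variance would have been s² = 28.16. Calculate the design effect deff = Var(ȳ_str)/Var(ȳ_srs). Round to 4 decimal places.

0.6966

Var(ȳ_str) = Σ Wₕ²(1−fₕ)sₕ²/nₕ with Wₕ = Nₕ/38936:
  A: (7729/38936)²·(1−1582/7729)·3.66/1582 = 7.2503415 × 10^-5
  C: (5053/38936)²·(1−598/5053)·12.97/598 = 3.2205729 × 10^-4
  B: (12621/38936)²·(1−784/12621)·15.3/784 = 0.0019231277
  E: (13533/38936)²·(1−2644/13533)·18.4/2644 = 6.7645013 × 10^-4
  → Var(ȳ_str) = 0.0029941385.
Var(ȳ_srs) = (1 − 5608/38936)·28.16/5608 = 0.0042981599.
deff = 0.0029941385 / 0.0042981599 = 0.6966.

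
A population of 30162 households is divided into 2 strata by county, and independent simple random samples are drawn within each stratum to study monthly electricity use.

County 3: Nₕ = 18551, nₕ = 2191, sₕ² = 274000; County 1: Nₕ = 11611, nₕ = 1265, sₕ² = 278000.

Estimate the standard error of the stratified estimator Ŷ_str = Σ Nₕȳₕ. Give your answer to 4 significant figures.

Var(Ŷ_str) = Σₕ Nₕ²(1 − fₕ)sₕ²/nₕ.
County 3: 18551²·(1 − 2191/18551)·274000/2191 = 3.795411 × 10^10.
County 1: 11611²·(1 − 1265/11611)·278000/1265 = 2.6399541 × 10^10.
Sum = 6.4353651 × 10^10.
SE = √(6.4353651 × 10^10) = 253700.

253700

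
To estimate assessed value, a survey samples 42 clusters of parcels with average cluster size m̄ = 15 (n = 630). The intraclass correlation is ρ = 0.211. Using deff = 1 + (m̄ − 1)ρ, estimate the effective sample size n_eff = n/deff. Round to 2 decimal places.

159.33

deff = 1 + (15 − 1)·0.211 = 1 + 2.954 = 3.954.
n_eff = 630 / 3.954 = 159.33.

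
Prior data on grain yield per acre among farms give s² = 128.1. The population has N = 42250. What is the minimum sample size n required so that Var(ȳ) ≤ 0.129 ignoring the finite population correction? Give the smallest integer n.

994

Without fpc, n₀ = s²/D = 128.1/0.129 = 993.0233.
Rounding up, n = 994.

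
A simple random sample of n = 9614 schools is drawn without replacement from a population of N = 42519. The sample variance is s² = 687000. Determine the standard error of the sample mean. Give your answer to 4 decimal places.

Under SRS without replacement, Var(ȳ) = (1 − f)·s²/n with f = n/N = 9614/42519 = 0.22611068.
Var(ȳ) = (1 − 0.22611068)·687000/9614 = 0.77388932·71.45829 = 55.300807.
SE(ȳ) = √(55.300807) = 7.4365.

7.4365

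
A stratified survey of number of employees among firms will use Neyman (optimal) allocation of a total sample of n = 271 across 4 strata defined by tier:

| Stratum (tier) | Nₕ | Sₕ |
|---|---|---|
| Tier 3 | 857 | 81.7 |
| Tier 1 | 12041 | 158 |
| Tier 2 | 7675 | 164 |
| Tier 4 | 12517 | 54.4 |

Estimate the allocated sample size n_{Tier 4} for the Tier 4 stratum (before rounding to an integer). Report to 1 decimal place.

47.2

Neyman allocation: nₕ = n·NₕSₕ / Σⱼ NⱼSⱼ.
Σ NⱼSⱼ = 857·81.7 + 12041·158 + 7675·164 + 12517·54.4 = 3.9121197 × 10^6.
n_{Tier 4} = 271·12517·54.4 / (3.9121197 × 10^6) = 47.2.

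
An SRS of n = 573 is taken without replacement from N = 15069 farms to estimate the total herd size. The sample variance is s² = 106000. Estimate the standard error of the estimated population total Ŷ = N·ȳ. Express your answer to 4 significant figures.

201000

Var(Ŷ) = N²·Var(ȳ) = N²·(1 − n/N)·s²/n.
f = 573/15069 = 0.03802508; Var(ȳ) = 0.96197492·106000/573 = 177.95697.
Var(Ŷ) = 15069² · 177.95697 = 4.0409536 × 10^10.
SE(Ŷ) = √(4.0409536 × 10^10) = 201000.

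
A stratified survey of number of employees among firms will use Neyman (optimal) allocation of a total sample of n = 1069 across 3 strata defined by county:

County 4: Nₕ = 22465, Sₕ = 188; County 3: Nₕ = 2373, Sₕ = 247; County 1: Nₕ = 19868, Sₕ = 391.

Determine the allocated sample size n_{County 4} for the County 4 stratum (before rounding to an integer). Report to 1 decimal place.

Neyman allocation: nₕ = n·NₕSₕ / Σⱼ NⱼSⱼ.
Σ NⱼSⱼ = 22465·188 + 2373·247 + 19868·391 = 1.2577939 × 10^7.
n_{County 4} = 1069·22465·188 / (1.2577939 × 10^7) = 358.9.

358.9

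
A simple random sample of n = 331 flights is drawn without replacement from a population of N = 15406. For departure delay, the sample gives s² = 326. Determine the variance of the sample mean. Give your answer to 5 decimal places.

0.96373

Under SRS without replacement, Var(ȳ) = (1 − f)·s²/n with f = n/N = 331/15406 = 0.02148514.
Var(ȳ) = (1 − 0.02148514)·326/331 = 0.97851486·0.98489426 = 0.96373367.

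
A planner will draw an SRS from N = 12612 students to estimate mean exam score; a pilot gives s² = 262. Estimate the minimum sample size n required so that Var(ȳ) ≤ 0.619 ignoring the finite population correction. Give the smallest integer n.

424

Without fpc, n₀ = s²/D = 262/0.619 = 423.2633.
Rounding up, n = 424.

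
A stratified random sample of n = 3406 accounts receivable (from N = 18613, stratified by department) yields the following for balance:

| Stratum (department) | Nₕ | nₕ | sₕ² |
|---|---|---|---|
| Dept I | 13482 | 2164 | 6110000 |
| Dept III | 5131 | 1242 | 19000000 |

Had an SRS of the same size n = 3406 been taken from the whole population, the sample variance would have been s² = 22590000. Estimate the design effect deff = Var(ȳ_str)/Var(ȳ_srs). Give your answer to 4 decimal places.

0.3921

Var(ȳ_str) = Σ Wₕ²(1−fₕ)sₕ²/nₕ with Wₕ = Nₕ/18613:
  Dept I: (13482/18613)²·(1−2164/13482)·6110000/2164 = 1243.5842
  Dept III: (5131/18613)²·(1−1242/5131)·19000000/1242 = 881.12842
  → Var(ȳ_str) = 2124.7126.
Var(ȳ_srs) = (1 − 3406/18613)·22590000/3406 = 5418.7455.
deff = 2124.7126 / 5418.7455 = 0.3921.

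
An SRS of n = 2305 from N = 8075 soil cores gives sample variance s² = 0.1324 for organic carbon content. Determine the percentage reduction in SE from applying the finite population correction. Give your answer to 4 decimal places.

15.4689

f = n/N = 2305/8075 = 0.28544892.
SE_no-fpc = √(s²/n) = 0.007578941; SE_fpc = √((1−f)s²/n) = 0.006406564.
Ratio = √(1−f) = 0.84531123. Reduction = 100·(1 − 0.84531123) = 15.4689%.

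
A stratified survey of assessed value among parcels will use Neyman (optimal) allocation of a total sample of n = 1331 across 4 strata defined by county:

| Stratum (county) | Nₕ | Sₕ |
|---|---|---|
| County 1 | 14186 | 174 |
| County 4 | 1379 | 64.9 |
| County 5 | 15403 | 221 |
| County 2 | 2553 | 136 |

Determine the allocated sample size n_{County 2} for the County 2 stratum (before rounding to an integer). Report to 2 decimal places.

Neyman allocation: nₕ = n·NₕSₕ / Σⱼ NⱼSⱼ.
Σ NⱼSⱼ = 14186·174 + 1379·64.9 + 15403·221 + 2553·136 = 6.3091321 × 10^6.
n_{County 2} = 1331·2553·136 / (6.3091321 × 10^6) = 73.25.

73.25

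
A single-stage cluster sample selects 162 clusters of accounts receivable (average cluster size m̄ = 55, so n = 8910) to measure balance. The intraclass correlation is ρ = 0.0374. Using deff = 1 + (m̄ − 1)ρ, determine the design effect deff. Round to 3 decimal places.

deff = 1 + (55 − 1)·0.0374 = 1 + 2.0196 = 3.0196.

3.020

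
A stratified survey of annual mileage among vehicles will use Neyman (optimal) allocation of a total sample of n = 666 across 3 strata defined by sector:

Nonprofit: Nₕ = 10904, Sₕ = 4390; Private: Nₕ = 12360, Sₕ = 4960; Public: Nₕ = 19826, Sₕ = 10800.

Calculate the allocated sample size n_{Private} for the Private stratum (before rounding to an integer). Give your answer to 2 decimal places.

126.29

Neyman allocation: nₕ = n·NₕSₕ / Σⱼ NⱼSⱼ.
Σ NⱼSⱼ = 10904·4390 + 12360·4960 + 19826·10800 = 3.2329496 × 10^8.
n_{Private} = 666·12360·4960 / (3.2329496 × 10^8) = 126.29.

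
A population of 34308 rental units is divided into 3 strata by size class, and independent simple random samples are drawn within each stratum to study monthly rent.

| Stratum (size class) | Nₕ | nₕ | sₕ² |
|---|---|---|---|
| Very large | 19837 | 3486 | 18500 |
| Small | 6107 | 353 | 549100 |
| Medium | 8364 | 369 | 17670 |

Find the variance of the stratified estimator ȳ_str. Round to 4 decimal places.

Var(ȳ_str) = Σₕ Wₕ²(1 − fₕ)sₕ²/nₕ with Wₕ = Nₕ/N, N = 34308.
Very large: Wₕ = 0.57820333; term = 0.57820333²·(1 − 0.17573222)·18500/3486 = 1.4624258.
Small: Wₕ = 0.17800513; term = 0.17800513²·(1 − 0.05780252)·549100/353 = 46.439091.
Medium: Wₕ = 0.24379154; term = 0.24379154²·(1 − 0.04411765)·17670/369 = 2.7205197.
Sum = 50.622037.

50.6220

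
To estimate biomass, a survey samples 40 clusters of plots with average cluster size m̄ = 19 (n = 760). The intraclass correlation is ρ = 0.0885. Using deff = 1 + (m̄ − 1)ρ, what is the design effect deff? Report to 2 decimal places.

deff = 1 + (19 − 1)·0.0885 = 1 + 1.593 = 2.593.

2.59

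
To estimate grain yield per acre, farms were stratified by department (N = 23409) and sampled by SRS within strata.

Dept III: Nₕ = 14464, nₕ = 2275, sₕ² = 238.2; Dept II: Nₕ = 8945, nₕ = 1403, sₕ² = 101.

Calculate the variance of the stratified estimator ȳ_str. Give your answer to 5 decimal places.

Var(ȳ_str) = Σₕ Wₕ²(1 − fₕ)sₕ²/nₕ with Wₕ = Nₕ/N, N = 23409.
Dept III: Wₕ = 0.61788201; term = 0.61788201²·(1 − 0.15728706)·238.2/2275 = 0.03368613.
Dept II: Wₕ = 0.38211799; term = 0.38211799²·(1 − 0.15684740)·101/1403 = 0.0088626756.
Sum = 0.042548806.

0.04255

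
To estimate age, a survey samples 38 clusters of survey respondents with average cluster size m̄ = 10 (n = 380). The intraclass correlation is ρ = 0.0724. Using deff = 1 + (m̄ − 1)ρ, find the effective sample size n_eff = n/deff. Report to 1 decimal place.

deff = 1 + (10 − 1)·0.0724 = 1 + 0.6516 = 1.6516.
n_eff = 380 / 1.6516 = 230.1.

230.1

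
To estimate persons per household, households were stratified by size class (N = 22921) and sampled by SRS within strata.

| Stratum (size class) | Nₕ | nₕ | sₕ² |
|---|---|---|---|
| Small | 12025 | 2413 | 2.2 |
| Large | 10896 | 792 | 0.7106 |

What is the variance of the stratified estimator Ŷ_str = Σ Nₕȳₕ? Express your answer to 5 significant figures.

Var(Ŷ_str) = Σₕ Nₕ²(1 − fₕ)sₕ²/nₕ.
Small: 12025²·(1 − 2413/12025)·2.2/2413 = 105381.46.
Large: 10896²·(1 − 792/10896)·0.7106/792 = 98778.051.
Sum = 204159.51.

204160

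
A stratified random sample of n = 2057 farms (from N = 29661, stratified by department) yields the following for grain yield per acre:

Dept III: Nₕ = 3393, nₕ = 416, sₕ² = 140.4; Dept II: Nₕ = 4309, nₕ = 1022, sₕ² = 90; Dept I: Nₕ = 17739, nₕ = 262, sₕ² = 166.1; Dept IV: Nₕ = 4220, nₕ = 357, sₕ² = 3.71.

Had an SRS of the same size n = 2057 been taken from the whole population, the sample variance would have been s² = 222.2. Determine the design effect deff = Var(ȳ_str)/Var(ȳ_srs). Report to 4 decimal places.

Var(ȳ_str) = Σ Wₕ²(1−fₕ)sₕ²/nₕ with Wₕ = Nₕ/29661:
  Dept III: (3393/29661)²·(1−416/3393)·140.4/416 = 0.0038749392
  Dept II: (4309/29661)²·(1−1022/4309)·90/1022 = 0.0014177388
  Dept I: (17739/29661)²·(1−262/17739)·166.1/262 = 0.22340495
  Dept IV: (4220/29661)²·(1−357/4220)·3.71/357 = 1.925623 × 10^-4
  → Var(ȳ_str) = 0.22889019.
Var(ȳ_srs) = (1 − 2057/29661)·222.2/2057 = 0.10053007.
deff = 0.22889019 / 0.10053007 = 2.2768.

2.2768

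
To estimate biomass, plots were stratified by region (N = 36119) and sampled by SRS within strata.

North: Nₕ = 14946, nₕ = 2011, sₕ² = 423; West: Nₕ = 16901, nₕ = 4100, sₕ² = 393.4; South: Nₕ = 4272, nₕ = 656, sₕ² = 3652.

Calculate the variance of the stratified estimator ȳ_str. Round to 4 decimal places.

Var(ȳ_str) = Σₕ Wₕ²(1 − fₕ)sₕ²/nₕ with Wₕ = Nₕ/N, N = 36119.
North: Wₕ = 0.41379883; term = 0.41379883²·(1 − 0.13455105)·423/2011 = 0.031170823.
West: Wₕ = 0.46792547; term = 0.46792547²·(1 − 0.24258920)·393.4/4100 = 0.015912388.
South: Wₕ = 0.11827570; term = 0.11827570²·(1 − 0.15355805)·3652/656 = 0.065919691.
Sum = 0.1130029.

0.1130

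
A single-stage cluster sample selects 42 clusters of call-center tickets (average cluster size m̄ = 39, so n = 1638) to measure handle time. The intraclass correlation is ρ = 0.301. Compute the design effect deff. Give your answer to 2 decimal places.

12.44

deff = 1 + (39 − 1)·0.301 = 1 + 11.438 = 12.438.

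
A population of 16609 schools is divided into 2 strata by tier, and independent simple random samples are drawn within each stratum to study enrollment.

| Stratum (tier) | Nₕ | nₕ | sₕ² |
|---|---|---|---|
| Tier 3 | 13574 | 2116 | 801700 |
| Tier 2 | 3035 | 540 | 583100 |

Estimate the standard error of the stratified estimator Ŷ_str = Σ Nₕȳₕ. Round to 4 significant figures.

Var(Ŷ_str) = Σₕ Nₕ²(1 − fₕ)sₕ²/nₕ.
Tier 3: 13574²·(1 − 2116/13574)·801700/2116 = 5.8926803 × 10^10.
Tier 2: 3035²·(1 − 540/3035)·583100/540 = 8.1767087 × 10^9.
Sum = 6.7103512 × 10^10.
SE = √(6.7103512 × 10^10) = 259000.

259000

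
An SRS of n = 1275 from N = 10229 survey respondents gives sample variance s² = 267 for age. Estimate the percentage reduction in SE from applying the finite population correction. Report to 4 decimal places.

6.4396

f = n/N = 1275/10229 = 0.12464562.
SE_no-fpc = √(s²/n) = 0.4576153; SE_fpc = √((1−f)s²/n) = 0.42814659.
Ratio = √(1−f) = 0.93560375. Reduction = 100·(1 − 0.93560375) = 6.4396%.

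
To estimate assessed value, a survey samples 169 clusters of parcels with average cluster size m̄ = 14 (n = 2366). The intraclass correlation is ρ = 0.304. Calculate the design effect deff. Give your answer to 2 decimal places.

deff = 1 + (14 − 1)·0.304 = 1 + 3.952 = 4.952.

4.95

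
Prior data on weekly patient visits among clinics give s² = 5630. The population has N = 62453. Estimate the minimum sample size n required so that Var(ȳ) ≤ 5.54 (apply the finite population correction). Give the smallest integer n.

Without fpc, n₀ = s²/D = 5630/5.54 = 1016.2455.
With fpc, (1 − n/N)·s²/n ≤ D requires n ≥ n₀/(1 + n₀/N) = 1016.2455/(1 + 1016.2455/62453) = 999.9738.
Rounding up, n = 1000.

1000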